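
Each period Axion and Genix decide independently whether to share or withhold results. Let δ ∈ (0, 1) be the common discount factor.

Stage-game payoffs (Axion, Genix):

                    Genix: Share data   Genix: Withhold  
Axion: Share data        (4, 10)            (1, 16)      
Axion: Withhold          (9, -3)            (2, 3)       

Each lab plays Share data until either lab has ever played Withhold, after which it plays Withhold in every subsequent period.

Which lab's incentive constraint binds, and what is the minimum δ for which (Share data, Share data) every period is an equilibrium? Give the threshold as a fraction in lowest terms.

For Axion: deviation gain 9−4 = 5, per-period punishment loss 4−2 = 2. IC gives δ ≥ 5/7.
For Genix: gain 6, loss 7 per period, so δ ≥ 6/13.
The tighter constraint is Axion's, so cooperation needs δ ≥ 5/7.

Axion; δ ≥ 5/7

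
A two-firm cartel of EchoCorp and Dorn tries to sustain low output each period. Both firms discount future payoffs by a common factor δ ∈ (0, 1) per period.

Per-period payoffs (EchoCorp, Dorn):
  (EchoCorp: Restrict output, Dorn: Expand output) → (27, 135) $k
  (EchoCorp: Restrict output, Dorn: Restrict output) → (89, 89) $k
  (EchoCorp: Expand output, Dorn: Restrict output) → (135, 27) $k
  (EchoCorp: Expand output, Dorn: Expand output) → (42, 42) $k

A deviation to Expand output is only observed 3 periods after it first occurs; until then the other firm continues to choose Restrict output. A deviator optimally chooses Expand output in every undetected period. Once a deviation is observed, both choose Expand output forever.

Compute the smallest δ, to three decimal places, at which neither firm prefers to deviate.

0.791

The best deviation is to choose Expand output for all 3 undetected periods, earning 135 each, then 42 forever once detected.
Deviation value: 135(1−δ^3)/(1−δ) + 42δ^3/(1−δ); cooperation value: 89/(1−δ).
IC: 89 ≥ 135(1−δ^3) + 42δ^3 = 135 − 93δ^3.
So δ^3 ≥ 46/93, giving δ ≥ (46/93)^(1/3) ≈ 0.791.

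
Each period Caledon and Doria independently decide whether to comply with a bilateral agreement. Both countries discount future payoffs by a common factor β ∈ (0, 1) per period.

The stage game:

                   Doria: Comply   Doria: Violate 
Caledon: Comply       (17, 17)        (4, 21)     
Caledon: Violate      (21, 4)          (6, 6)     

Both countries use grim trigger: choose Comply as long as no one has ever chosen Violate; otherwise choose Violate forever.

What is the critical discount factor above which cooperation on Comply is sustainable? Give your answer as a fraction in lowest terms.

4/15

Cooperation forever yields 17 each period: 17/(1−β).
Deviating yields 21 once, then 6 forever: 21 + 6β/(1−β).
No profitable deviation requires 17/(1−β) ≥ 21 + 6β/(1−β).
Multiplying by (1−β): 17 ≥ 21(1−β) + 6β = 21 − 15β.
So 15β ≥ 4, i.e. β ≥ 4/15.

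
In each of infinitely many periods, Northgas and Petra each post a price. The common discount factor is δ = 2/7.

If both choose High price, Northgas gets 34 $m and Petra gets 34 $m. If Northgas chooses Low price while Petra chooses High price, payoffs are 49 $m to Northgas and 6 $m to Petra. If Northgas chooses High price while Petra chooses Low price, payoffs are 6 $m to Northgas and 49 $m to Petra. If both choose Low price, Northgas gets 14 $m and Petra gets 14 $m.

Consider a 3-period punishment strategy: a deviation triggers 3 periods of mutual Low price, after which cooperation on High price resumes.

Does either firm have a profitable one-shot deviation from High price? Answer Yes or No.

A one-shot deviation gives 49 now, then 14 for 3 periods, then back to 34.
Gain from deviating: (49−34) today; loss: (34−14) in each of the next 3 periods.
No-deviation condition: (34−14)(δ+…+δ^3) ≥ 49−34, i.e. δ+…+δ^3 ≥ 3/4.
At δ = 2/7: δ+…+δ^3 = 0.3907 < 0.7500.
So cooperation is not sustainable.

Yes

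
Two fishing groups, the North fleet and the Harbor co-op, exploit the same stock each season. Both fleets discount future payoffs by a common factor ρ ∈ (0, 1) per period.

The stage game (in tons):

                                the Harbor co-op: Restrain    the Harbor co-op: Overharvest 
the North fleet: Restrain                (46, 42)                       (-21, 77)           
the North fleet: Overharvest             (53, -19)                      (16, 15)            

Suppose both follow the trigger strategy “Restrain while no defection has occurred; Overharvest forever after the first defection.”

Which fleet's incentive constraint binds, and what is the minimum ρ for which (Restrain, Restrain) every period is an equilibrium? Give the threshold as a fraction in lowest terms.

the Harbor co-op; ρ ≥ 35/62

For the North fleet: deviation gain 53−46 = 7, per-period punishment loss 46−16 = 30. IC gives ρ ≥ 7/37.
For the Harbor co-op: gain 35, loss 27 per period, so ρ ≥ 35/62.
The tighter constraint is the Harbor co-op's, so cooperation needs ρ ≥ 35/62.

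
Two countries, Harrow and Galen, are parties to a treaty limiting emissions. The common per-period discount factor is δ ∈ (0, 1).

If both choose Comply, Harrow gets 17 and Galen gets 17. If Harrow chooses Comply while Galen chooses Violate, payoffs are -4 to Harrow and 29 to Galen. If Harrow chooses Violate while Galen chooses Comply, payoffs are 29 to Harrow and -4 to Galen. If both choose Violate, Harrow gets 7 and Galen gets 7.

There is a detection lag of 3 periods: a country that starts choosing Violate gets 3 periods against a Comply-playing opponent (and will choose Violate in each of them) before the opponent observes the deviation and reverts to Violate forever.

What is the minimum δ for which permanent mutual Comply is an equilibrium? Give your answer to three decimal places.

0.817

Deviating for the 3 undetected periods gains 29−17 = 12 per period over cooperation, then loses 17−7 = 10 per period forever once punishment starts.
Gain: 12(1 + δ + … + δ^2); loss: 10·δ^3/(1−δ).
No profitable deviation ⇔ 12(1−δ^3) ≤ 10·δ^3, i.e. δ^3 ≥ 12/(12+10) = 6/11.
Hence δ ≥ (6/11)^(1/3) ≈ 0.817.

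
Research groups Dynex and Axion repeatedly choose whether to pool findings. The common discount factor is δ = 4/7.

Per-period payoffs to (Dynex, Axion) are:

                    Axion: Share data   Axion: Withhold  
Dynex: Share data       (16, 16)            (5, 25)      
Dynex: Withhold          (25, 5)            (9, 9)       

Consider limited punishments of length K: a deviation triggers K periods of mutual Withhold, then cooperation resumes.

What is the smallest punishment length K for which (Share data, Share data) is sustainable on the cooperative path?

6

IC: δ(1−δ^K)/(1−δ) ≥ (25−16)/(16−9) = 9/7.
With δ = 4/7: need 1 − δ^K ≥ 9/7·(1−4/7)/(4/7), i.e. δ^K ≤ 0.0357.
Since (4/7)^5 = 0.0609 and (4/7)^6 = 0.0348, the smallest such K is 6.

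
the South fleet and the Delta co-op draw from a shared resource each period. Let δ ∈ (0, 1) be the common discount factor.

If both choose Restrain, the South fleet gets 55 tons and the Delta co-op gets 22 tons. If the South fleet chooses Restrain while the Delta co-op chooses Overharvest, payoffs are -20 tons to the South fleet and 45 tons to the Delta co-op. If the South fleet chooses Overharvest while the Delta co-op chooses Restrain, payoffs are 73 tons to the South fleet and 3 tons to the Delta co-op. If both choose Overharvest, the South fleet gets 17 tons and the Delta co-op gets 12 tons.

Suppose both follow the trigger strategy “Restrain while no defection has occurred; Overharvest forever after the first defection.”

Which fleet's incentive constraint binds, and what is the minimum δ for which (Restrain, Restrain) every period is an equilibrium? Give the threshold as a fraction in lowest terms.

the South fleet's threshold: (73−55)/(73−17) = 9/28.
the Delta co-op's threshold: (45−22)/(45−12) = 23/33.
9/28 < 23/33, so the Delta co-op binds and δ* = 23/33.

the Delta co-op; δ ≥ 23/33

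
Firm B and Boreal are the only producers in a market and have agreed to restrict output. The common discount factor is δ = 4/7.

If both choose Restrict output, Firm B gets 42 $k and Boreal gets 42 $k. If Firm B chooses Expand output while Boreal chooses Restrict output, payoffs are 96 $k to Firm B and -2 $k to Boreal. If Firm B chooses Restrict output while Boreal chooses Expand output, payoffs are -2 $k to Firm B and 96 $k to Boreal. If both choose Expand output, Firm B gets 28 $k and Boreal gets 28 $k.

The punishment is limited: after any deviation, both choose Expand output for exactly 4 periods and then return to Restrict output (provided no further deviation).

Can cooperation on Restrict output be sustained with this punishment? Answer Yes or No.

A one-shot deviation gives 96 now, then 28 for 4 periods, then back to 42.
Gain from deviating: (96−42) today; loss: (42−28) in each of the next 4 periods.
No-deviation condition: (42−28)(δ+…+δ^4) ≥ 96−42, i.e. δ+…+δ^4 ≥ 27/7.
At δ = 4/7: δ+…+δ^4 = 1.1912 < 3.8571.
So cooperation is not sustainable.

No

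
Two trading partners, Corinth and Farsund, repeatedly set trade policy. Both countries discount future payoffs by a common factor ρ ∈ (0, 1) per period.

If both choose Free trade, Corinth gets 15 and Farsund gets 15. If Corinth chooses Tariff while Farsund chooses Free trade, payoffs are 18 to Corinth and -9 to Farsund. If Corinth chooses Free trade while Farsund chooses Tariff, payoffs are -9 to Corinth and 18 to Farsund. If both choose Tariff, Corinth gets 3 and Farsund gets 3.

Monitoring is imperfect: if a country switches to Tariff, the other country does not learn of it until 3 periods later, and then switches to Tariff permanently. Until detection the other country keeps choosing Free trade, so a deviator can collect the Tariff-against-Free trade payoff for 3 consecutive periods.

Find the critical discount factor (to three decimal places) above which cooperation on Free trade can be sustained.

Deviating for the 3 undetected periods gains 18−15 = 3 per period over cooperation, then loses 15−3 = 12 per period forever once punishment starts.
Gain: 3(1 + ρ + … + ρ^2); loss: 12·ρ^3/(1−ρ).
No profitable deviation ⇔ 3(1−ρ^3) ≤ 12·ρ^3, i.e. ρ^3 ≥ 3/(3+12) = 1/5.
Hence ρ ≥ (1/5)^(1/3) ≈ 0.585.

0.585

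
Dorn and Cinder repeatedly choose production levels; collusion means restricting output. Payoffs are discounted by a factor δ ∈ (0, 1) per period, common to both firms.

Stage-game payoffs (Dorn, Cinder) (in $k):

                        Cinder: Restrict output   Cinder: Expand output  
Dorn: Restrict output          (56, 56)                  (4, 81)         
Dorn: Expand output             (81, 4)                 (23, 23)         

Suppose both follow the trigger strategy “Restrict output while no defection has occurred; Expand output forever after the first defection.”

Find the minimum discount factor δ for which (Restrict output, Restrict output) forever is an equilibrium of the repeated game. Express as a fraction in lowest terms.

25/58

Under grim trigger the critical discount factor is (T−C)/(T−P) with T = 81, C = 56, P = 23.
δ* = (81−56)/(81−23) = 25/58.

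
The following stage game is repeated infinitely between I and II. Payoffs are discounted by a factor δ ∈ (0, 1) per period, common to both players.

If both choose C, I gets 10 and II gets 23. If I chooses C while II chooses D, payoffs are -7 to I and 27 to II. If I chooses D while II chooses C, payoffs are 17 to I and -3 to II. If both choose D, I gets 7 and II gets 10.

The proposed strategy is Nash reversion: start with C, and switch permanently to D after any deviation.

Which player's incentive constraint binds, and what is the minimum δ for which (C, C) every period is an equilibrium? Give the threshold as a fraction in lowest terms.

For I: deviation gain 17−10 = 7, per-period punishment loss 10−7 = 3. IC gives δ ≥ 7/10.
For II: gain 4, loss 13 per period, so δ ≥ 4/17.
The tighter constraint is I's, so cooperation needs δ ≥ 7/10.

I; δ ≥ 7/10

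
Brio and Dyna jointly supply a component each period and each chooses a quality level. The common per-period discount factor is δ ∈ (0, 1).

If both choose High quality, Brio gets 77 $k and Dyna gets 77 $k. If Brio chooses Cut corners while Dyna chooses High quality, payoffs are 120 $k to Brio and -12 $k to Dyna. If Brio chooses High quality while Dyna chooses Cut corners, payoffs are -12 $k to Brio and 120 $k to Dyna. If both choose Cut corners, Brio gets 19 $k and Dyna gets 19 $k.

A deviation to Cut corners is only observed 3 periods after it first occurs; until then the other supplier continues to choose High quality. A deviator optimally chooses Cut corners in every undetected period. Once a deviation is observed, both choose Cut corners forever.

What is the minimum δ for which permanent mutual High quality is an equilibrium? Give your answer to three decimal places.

0.752

Deviating for the 3 undetected periods gains 120−77 = 43 per period over cooperation, then loses 77−19 = 58 per period forever once punishment starts.
Gain: 43(1 + δ + … + δ^2); loss: 58·δ^3/(1−δ).
No profitable deviation ⇔ 43(1−δ^3) ≤ 58·δ^3, i.e. δ^3 ≥ 43/(43+58) = 43/101.
Hence δ ≥ (43/101)^(1/3) ≈ 0.752.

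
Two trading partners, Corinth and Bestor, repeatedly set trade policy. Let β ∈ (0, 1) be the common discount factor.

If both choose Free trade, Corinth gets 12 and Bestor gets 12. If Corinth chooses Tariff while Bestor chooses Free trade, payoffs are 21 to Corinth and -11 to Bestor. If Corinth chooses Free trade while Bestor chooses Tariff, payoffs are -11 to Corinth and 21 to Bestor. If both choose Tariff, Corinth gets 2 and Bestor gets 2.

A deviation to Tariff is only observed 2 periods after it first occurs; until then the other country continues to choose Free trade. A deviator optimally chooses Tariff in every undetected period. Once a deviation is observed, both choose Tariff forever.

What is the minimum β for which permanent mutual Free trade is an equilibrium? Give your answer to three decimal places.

Deviating for the 2 undetected periods gains 21−12 = 9 per period over cooperation, then loses 12−2 = 10 per period forever once punishment starts.
Gain: 9(1 + β + … + β^1); loss: 10·β^2/(1−β).
No profitable deviation ⇔ 9(1−β^2) ≤ 10·β^2, i.e. β^2 ≥ 9/(9+10) = 9/19.
Hence β ≥ (9/19)^(1/2) ≈ 0.688.

0.688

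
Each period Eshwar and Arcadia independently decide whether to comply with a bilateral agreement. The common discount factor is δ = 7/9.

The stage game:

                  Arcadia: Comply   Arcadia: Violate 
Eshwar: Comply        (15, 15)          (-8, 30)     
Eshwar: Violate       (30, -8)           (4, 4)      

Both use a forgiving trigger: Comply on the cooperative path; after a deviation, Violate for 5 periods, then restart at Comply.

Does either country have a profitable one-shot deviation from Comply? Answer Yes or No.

No

Comparing payoff streams over the 6 periods until play realigns: cooperate → 15(1+δ+…+δ^5); deviate → 30 + 4(δ+…+δ^5).
Cooperation is sustained iff (15−4)(δ+…+δ^5) ≥ 30−15.
δ+…+δ^5 = 7/9·(1−(7/9)^5)/(1−7/9) = 2.5038, and (30−15)/(15−4) = 1.3636.
2.5038 ≥ 1.3636, so cooperation is sustainable.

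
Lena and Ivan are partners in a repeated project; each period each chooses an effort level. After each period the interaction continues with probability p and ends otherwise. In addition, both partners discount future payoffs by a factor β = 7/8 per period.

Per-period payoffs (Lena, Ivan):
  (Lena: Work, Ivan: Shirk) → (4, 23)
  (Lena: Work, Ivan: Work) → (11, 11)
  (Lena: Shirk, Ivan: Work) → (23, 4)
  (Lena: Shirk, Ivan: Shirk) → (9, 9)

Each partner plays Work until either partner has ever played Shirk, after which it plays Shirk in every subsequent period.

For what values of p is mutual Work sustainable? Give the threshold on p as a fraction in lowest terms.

Expected continuation weight on next period's payoff is β·p = 7/8·p, which plays the role of the discount factor.
Cooperation requires 7/8·p ≥ (23−11)/(23−9) = 6/7, hence p ≥ 48/49.

48/49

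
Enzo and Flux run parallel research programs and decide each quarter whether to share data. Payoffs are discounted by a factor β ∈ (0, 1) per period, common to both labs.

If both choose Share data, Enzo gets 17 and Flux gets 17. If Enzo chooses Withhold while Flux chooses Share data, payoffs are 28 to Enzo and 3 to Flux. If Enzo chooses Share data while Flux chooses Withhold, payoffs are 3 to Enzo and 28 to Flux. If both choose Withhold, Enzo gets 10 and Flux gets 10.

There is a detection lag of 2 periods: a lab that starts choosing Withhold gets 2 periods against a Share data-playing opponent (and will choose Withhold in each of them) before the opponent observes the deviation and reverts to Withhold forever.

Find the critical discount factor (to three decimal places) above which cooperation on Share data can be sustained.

Deviating for the 2 undetected periods gains 28−17 = 11 per period over cooperation, then loses 17−10 = 7 per period forever once punishment starts.
Gain: 11(1 + β + … + β^1); loss: 7·β^2/(1−β).
No profitable deviation ⇔ 11(1−β^2) ≤ 7·β^2, i.e. β^2 ≥ 11/(11+7) = 11/18.
Hence β ≥ (11/18)^(1/2) ≈ 0.782.

0.782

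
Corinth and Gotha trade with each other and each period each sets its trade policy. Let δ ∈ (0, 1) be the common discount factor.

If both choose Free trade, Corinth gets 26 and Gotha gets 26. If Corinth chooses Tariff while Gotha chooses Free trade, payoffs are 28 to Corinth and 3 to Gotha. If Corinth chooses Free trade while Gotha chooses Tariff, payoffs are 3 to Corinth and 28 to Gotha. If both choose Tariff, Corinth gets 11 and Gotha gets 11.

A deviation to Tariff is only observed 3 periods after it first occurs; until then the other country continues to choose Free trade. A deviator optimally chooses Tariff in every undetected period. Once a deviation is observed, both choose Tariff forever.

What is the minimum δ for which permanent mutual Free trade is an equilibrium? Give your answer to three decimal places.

0.490

A deviator earns 28 for 3 periods, then 11 forever; cooperating earns 26 forever. Multiplying the IC by (1−δ):
26 ≥ 28(1−δ^3) + 11δ^3, so 17·δ^3 ≥ 2 and δ^3 ≥ 2/17.
δ ≥ (2/17)^(1/3) ≈ 0.490.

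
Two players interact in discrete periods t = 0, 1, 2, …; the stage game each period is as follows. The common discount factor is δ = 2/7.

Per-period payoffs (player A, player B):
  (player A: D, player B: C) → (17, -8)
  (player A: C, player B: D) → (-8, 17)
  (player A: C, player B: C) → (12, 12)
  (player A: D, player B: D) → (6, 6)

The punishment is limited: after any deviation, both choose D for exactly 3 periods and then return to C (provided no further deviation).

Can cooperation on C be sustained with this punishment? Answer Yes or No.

IC: δ+…+δ^3 ≥ (17−12)/(12−6) = 5/6.
At δ = 2/7: partial sum = 0.3907 < 0.8333. Cooperation not sustainable.

No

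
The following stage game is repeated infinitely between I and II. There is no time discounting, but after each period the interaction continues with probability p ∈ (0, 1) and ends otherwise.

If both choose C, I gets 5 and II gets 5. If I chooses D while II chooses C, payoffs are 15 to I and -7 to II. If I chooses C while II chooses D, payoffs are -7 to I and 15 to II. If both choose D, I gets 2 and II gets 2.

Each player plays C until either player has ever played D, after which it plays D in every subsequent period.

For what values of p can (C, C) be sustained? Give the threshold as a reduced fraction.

10/13

With no time discounting, the continuation probability p plays the role of the discount factor.
Grim-trigger IC: 5/(1−p) ≥ 15 + 2p/(1−p) ⇒ p ≥ (15−5)/(15−2) = 10/13.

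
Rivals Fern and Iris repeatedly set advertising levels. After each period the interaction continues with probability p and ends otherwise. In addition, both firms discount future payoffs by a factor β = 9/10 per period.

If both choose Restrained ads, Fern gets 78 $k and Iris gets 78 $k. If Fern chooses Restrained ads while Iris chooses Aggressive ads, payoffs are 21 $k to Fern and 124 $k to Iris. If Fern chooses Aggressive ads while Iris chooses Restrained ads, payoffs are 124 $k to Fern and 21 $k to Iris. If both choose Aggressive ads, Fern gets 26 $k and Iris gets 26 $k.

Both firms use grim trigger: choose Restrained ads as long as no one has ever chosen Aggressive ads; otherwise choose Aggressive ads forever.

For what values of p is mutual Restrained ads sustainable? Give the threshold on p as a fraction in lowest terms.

With continuation probability p and discount β, the effective per-period discount factor is βp.
Grim-trigger IC: βp ≥ (124−78)/(124−26) = 23/49.
So p ≥ (23/49)/(9/10) = 230/441.

230/441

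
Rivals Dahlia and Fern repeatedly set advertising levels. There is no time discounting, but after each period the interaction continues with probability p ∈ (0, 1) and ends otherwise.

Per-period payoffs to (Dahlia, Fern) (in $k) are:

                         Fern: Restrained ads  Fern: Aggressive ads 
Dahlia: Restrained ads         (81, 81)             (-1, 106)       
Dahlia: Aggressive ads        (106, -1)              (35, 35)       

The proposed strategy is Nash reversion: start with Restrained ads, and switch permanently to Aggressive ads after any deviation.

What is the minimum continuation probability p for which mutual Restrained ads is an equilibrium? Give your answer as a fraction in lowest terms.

Expected cooperation value is 81 + p·81 + p²·81 + … = 81/(1−p); deviation gives 106 + p·35/(1−p).
81 ≥ 106(1−p) + 35p ⇒ 71p ≥ 25 ⇒ p ≥ 25/71.

25/71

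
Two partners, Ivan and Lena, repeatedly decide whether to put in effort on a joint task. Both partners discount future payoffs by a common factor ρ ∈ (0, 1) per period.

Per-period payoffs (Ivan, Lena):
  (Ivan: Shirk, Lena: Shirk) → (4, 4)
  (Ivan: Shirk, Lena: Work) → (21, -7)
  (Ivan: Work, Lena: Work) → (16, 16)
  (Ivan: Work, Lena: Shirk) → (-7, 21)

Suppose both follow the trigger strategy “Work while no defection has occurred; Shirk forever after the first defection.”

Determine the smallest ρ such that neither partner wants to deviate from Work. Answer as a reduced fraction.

One-period gain from deviating is 21 − 16 = 5. The loss is 16 − 4 = 12 in every subsequent period, with present value 12·ρ/(1−ρ).
Deviation is unprofitable when 12·ρ/(1−ρ) ≥ 5, i.e. ρ/(1−ρ) ≥ 5/12.
Equivalently ρ ≥ 5/(5+12) = 5/17.

5/17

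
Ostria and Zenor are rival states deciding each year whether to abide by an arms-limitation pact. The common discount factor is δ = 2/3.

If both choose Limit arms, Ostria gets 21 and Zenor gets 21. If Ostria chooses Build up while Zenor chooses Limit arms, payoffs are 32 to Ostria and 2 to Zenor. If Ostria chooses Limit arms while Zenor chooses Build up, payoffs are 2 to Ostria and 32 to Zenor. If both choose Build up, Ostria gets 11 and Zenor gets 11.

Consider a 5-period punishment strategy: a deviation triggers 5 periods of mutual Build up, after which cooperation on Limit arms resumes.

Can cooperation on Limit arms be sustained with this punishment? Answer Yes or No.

Yes

Comparing payoff streams over the 6 periods until play realigns: cooperate → 21(1+δ+…+δ^5); deviate → 32 + 11(δ+…+δ^5).
Cooperation is sustained iff (21−11)(δ+…+δ^5) ≥ 32−21.
δ+…+δ^5 = 2/3·(1−(2/3)^5)/(1−2/3) = 1.7366, and (32−21)/(21−11) = 1.1000.
1.7366 ≥ 1.1000, so cooperation is sustainable.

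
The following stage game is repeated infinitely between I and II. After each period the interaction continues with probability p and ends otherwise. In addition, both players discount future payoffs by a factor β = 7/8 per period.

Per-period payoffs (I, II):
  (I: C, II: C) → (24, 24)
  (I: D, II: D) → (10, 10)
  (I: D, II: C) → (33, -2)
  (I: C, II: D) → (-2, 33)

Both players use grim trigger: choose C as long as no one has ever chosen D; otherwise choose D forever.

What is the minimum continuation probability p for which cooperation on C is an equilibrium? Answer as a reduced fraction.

Expected continuation weight on next period's payoff is β·p = 7/8·p, which plays the role of the discount factor.
Cooperation requires 7/8·p ≥ (33−24)/(33−10) = 9/23, hence p ≥ 72/161.

72/161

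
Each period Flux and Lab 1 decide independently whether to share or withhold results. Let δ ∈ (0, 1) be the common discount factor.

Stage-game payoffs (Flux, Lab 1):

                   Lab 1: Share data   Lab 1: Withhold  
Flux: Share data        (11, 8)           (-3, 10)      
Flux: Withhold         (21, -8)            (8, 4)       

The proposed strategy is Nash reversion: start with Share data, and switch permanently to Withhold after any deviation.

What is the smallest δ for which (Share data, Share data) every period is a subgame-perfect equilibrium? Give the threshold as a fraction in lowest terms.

For Flux: deviation gain 21−11 = 10, per-period punishment loss 11−8 = 3. IC gives δ ≥ 10/13.
For Lab 1: gain 2, loss 4 per period, so δ ≥ 2/6 = 1/3.
The tighter constraint is Flux's, so cooperation needs δ ≥ 10/13.

10/13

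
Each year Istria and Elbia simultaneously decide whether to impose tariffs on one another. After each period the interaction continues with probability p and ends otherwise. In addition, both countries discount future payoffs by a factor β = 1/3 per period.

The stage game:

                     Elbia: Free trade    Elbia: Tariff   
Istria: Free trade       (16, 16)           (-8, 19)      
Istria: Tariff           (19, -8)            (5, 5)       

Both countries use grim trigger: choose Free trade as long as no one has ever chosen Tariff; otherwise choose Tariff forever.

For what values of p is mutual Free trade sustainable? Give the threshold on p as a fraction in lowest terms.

With continuation probability p and discount β, the effective per-period discount factor is βp.
Grim-trigger IC: βp ≥ (19−16)/(19−5) = 3/14.
So p ≥ (3/14)/(1/3) = 9/14.

9/14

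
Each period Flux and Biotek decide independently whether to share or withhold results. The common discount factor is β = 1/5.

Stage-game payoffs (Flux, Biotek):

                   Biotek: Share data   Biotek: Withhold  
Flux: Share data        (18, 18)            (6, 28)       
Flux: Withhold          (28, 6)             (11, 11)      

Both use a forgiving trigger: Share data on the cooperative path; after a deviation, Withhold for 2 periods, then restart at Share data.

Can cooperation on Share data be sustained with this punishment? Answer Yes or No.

Comparing payoff streams over the 3 periods until play realigns: cooperate → 18(1+β+…+β^2); deviate → 28 + 11(β+…+β^2).
Cooperation is sustained iff (18−11)(β+…+β^2) ≥ 28−18.
β+…+β^2 = 1/5·(1−(1/5)^2)/(1−1/5) = 0.2400, and (28−18)/(18−11) = 1.4286.
0.2400 < 1.4286, so cooperation is not sustainable.

No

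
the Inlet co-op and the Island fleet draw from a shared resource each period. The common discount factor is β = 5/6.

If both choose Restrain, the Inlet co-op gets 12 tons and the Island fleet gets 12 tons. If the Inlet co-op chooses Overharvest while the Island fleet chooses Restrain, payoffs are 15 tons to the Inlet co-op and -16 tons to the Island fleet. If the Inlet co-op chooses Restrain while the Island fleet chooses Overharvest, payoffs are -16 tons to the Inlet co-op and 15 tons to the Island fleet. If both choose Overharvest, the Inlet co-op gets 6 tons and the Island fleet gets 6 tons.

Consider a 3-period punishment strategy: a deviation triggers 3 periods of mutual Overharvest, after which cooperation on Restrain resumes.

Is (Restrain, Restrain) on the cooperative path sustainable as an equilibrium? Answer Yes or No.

Yes

Comparing payoff streams over the 4 periods until play realigns: cooperate → 12(1+β+…+β^3); deviate → 15 + 6(β+…+β^3).
Cooperation is sustained iff (12−6)(β+…+β^3) ≥ 15−12.
β+…+β^3 = 5/6·(1−(5/6)^3)/(1−5/6) = 2.1065, and (15−12)/(12−6) = 0.5000.
2.1065 ≥ 0.5000, so cooperation is sustainable.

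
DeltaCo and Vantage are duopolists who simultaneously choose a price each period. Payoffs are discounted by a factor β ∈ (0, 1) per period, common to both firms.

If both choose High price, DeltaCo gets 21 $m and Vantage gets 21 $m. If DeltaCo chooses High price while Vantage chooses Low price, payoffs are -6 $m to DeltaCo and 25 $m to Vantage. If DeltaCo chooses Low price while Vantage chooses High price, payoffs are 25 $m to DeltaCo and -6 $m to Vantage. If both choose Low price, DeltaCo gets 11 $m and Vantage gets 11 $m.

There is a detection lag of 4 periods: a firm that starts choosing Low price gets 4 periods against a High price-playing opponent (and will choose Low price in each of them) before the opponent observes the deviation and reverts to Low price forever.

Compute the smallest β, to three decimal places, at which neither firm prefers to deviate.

A deviator earns 25 for 4 periods, then 11 forever; cooperating earns 21 forever. Multiplying the IC by (1−β):
21 ≥ 25(1−β^4) + 11β^4, so 14·β^4 ≥ 4 and β^4 ≥ 2/7.
β ≥ (2/7)^(1/4) ≈ 0.731.

0.731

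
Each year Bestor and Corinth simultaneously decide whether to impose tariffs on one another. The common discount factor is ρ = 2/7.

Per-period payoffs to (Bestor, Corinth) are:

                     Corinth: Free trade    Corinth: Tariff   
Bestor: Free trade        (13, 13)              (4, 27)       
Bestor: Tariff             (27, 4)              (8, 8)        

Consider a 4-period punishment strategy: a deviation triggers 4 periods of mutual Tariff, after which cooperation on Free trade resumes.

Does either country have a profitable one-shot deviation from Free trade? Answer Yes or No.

A one-shot deviation gives 27 now, then 8 for 4 periods, then back to 13.
Gain from deviating: (27−13) today; loss: (13−8) in each of the next 4 periods.
No-deviation condition: (13−8)(ρ+…+ρ^4) ≥ 27−13, i.e. ρ+…+ρ^4 ≥ 14/5.
At ρ = 2/7: ρ+…+ρ^4 = 0.3973 < 2.8000.
So cooperation is not sustainable.

Yes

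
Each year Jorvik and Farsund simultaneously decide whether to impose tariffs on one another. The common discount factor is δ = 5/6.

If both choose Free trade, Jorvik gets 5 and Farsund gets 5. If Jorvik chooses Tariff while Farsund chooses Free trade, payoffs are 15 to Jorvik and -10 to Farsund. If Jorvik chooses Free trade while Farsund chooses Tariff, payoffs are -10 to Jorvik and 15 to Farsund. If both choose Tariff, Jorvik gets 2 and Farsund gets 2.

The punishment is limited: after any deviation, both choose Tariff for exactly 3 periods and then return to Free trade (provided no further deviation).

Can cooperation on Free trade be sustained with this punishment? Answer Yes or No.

A one-shot deviation gives 15 now, then 2 for 3 periods, then back to 5.
Gain from deviating: (15−5) today; loss: (5−2) in each of the next 3 periods.
No-deviation condition: (5−2)(δ+…+δ^3) ≥ 15−5, i.e. δ+…+δ^3 ≥ 10/3.
At δ = 5/6: δ+…+δ^3 = 2.1065 < 3.3333.
So cooperation is not sustainable.

No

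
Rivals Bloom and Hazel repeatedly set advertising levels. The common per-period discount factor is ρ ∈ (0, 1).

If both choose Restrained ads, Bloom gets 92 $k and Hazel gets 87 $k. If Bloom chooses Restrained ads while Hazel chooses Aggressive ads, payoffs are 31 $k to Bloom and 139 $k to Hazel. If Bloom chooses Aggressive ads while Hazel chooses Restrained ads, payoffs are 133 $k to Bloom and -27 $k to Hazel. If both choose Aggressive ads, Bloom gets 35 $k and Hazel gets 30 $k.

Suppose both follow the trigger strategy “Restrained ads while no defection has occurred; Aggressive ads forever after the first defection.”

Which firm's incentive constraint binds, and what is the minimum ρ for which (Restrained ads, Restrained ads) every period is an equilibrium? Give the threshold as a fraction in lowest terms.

Hazel; ρ ≥ 52/109

For Bloom: deviation gain 133−92 = 41, per-period punishment loss 92−35 = 57. IC gives ρ ≥ 41/98.
For Hazel: gain 52, loss 57 per period, so ρ ≥ 52/109.
The tighter constraint is Hazel's, so cooperation needs ρ ≥ 52/109.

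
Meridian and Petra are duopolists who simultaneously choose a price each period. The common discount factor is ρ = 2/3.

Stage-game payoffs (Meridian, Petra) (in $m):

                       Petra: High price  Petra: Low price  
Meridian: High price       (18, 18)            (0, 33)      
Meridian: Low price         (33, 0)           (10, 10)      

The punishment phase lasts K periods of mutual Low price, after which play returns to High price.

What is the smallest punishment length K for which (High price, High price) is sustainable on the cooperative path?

7

Need Σ_{k=1}^{K} ρ^k ≥ (33−18)/(18−10) = 1.8750 at ρ = 2/3.
At K = 6 the sum is 1.8244 < 1.8750; at K = 7 it is 1.8829 ≥ 1.8750.
So the minimum punishment length is K = 7.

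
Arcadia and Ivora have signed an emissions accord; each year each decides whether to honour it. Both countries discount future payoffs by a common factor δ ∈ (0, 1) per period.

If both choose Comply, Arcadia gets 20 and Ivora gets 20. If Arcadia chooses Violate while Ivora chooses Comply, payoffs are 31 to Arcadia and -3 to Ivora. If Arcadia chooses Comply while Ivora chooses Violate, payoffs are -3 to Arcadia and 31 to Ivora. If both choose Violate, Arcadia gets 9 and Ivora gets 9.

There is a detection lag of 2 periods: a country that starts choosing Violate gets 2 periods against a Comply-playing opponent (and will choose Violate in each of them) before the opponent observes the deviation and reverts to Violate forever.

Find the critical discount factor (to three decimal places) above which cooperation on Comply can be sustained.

0.707

Deviating for the 2 undetected periods gains 31−20 = 11 per period over cooperation, then loses 20−9 = 11 per period forever once punishment starts.
Gain: 11(1 + δ + … + δ^1); loss: 11·δ^2/(1−δ).
No profitable deviation ⇔ 11(1−δ^2) ≤ 11·δ^2, i.e. δ^2 ≥ 11/(11+11) = 1/2.
Hence δ ≥ (1/2)^(1/2) ≈ 0.707.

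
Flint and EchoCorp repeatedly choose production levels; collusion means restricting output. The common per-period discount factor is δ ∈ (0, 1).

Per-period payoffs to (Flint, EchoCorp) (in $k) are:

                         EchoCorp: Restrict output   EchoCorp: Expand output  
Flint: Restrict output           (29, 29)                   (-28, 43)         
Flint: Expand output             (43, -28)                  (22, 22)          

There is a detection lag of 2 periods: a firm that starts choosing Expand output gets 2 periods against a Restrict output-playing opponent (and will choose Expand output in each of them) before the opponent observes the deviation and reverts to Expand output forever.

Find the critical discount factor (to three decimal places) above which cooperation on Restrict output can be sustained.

0.816

Deviating for the 2 undetected periods gains 43−29 = 14 per period over cooperation, then loses 29−22 = 7 per period forever once punishment starts.
Gain: 14(1 + δ + … + δ^1); loss: 7·δ^2/(1−δ).
No profitable deviation ⇔ 14(1−δ^2) ≤ 7·δ^2, i.e. δ^2 ≥ 14/(14+7) = 2/3.
Hence δ ≥ (2/3)^(1/2) ≈ 0.816.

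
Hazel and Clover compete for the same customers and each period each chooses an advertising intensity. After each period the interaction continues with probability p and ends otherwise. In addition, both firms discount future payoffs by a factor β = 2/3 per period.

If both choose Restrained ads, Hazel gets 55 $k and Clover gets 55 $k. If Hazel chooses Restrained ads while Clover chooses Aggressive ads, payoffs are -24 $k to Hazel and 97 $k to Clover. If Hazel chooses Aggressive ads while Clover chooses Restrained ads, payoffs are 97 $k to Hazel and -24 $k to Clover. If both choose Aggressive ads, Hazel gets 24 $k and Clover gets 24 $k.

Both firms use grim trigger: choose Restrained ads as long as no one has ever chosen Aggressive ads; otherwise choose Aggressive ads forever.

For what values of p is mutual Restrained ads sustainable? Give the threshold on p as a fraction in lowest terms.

63/73

With continuation probability p and discount β, the effective per-period discount factor is βp.
Grim-trigger IC: βp ≥ (97−55)/(97−24) = 42/73.
So p ≥ (42/73)/(2/3) = 63/73.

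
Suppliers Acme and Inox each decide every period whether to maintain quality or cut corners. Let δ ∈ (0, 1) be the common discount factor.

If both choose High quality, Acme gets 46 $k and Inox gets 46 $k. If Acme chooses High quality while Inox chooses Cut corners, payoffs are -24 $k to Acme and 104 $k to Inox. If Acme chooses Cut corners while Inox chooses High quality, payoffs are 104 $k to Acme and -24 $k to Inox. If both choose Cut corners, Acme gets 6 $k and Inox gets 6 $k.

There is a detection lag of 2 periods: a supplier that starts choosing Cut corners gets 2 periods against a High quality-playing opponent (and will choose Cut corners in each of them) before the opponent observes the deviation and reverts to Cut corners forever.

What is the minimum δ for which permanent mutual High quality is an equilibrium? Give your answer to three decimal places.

0.769

A deviator earns 104 for 2 periods, then 6 forever; cooperating earns 46 forever. Multiplying the IC by (1−δ):
46 ≥ 104(1−δ^2) + 6δ^2, so 98·δ^2 ≥ 58 and δ^2 ≥ 29/49.
δ ≥ (29/49)^(1/2) ≈ 0.769.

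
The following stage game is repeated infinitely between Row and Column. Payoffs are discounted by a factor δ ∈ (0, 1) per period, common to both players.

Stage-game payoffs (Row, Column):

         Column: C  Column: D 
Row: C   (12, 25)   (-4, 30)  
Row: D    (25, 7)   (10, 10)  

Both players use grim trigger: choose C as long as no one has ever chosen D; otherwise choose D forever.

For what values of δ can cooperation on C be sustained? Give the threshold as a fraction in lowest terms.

13/15

For Row: deviation gain 25−12 = 13, per-period punishment loss 12−10 = 2. IC gives δ ≥ 13/15.
For Column: gain 5, loss 15 per period, so δ ≥ 5/20 = 1/4.
The tighter constraint is Row's, so cooperation needs δ ≥ 13/15.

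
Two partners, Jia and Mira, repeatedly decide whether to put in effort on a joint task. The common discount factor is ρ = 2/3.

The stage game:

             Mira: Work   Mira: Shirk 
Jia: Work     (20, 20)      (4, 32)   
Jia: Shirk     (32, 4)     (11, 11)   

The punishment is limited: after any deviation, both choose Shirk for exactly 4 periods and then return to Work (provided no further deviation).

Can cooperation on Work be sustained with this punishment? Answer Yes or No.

Comparing payoff streams over the 5 periods until play realigns: cooperate → 20(1+ρ+…+ρ^4); deviate → 32 + 11(ρ+…+ρ^4).
Cooperation is sustained iff (20−11)(ρ+…+ρ^4) ≥ 32−20.
ρ+…+ρ^4 = 2/3·(1−(2/3)^4)/(1−2/3) = 1.6049, and (32−20)/(20−11) = 1.3333.
1.6049 ≥ 1.3333, so cooperation is sustainable.

Yes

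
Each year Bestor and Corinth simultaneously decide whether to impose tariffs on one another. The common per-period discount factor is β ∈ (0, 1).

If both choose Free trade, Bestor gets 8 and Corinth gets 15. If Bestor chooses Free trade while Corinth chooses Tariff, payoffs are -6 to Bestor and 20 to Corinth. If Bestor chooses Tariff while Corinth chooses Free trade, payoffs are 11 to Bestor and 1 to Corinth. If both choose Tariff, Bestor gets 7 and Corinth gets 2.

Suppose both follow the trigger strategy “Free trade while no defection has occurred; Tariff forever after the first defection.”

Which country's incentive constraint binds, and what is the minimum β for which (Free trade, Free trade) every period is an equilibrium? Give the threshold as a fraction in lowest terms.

Bestor; β ≥ 3/4

Bestor: cooperation gives 8 each period; deviation gives 11 once then 7 forever.
  8/(1−β) ≥ 11 + 7β/(1−β) ⇒ β ≥ 3/4.
Corinth: cooperation gives 15 each period; deviation gives 20 once then 2 forever.
  β ≥ 5/18.
Both must hold, so the binding constraint is Bestor's: β ≥ 3/4.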